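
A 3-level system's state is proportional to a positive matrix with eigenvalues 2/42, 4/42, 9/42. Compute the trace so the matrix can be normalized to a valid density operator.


tr(M) = sum of eigenvalues
= 2/42 + 4/42 + 9/42
= 15/42
= 0.3571

0.3571


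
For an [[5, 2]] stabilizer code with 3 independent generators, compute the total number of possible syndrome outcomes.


Each stabilizer generator gives a binary (+1 or -1) measurement outcome.
With 3 independent generators:
Total syndromes = 2^3
= 8

8


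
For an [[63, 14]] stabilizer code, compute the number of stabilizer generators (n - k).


For an [[n,k]] stabilizer code:
Number of stabilizer generators = n - k
= 63 - 14
= 49

49


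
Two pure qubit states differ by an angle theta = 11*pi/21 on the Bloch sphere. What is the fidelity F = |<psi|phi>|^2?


For states separated by angle theta on Bloch sphere:
F = cos^2(theta/2)
theta = 11*pi/21 = 1.6456
theta/2 = 0.8228
cos(theta/2) = 0.6802
F = 0.4626

0.4626


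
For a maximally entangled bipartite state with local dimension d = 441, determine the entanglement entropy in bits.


For a maximally entangled state in d x d:
S = log2(d) = log2(441)
= 8.7846

8.7846


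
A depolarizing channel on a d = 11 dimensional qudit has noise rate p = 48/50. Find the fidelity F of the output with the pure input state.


F = (1-p) + p/d
= (1 - 0.9600) + 0.9600/11
= 0.0400 + 0.0873
= 0.1273

0.1273


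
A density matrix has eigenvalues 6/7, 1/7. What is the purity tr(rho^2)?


tr(rho^2) = sum of eigenvalues squared
= (6/7)^2 + (1/7)^2
= (36 + 1) / 49
= 37/49
= 0.7551

0.7551


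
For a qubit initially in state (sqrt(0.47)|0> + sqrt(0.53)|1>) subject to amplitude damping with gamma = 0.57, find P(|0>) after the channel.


For amplitude damping with parameter gamma on state sqrt(a)|0> + sqrt(b)|1>:
alpha^2 = 0.47, beta^2 = 0.53
P(|0>) = alpha^2 + gamma * beta^2
= 0.47 + 0.57 * 0.53
= 0.47 + 0.3021
= 0.7721

0.7721


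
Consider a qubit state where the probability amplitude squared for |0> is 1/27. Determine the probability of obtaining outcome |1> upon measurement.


|alpha|^2 = 1/27 = 0.0370
|beta|^2 = 1 - 1/27 = 26/27 = 0.9630
P(|1>) = |beta|^2 = 0.9630

0.9630


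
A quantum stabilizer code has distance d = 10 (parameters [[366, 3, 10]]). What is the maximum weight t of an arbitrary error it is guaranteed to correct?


Code parameters: [[366, 3, 10]], distance d = 10.
Number of correctable errors = floor((d-1)/2)
= floor((10 - 1)/2)
= floor(9/2)
= 4

4


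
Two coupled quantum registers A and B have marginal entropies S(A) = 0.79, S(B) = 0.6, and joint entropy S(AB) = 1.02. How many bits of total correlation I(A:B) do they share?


I(A:B) = S(A) + S(B) - S(AB)
= 0.79 + 0.6 - 1.02
= 0.3700

0.3700


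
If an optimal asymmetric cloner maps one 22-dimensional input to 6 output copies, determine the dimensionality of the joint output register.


Output space = H^(tensor 6) where dim(H) = 22
dim = 22^6
= 484 (after 2 factors)
= 10648 (after 3 factors)
= 234256 (after 4 factors)
= 5153632 (after 5 factors)
= 113379904 (after 6 factors)
= 113379904

113379904


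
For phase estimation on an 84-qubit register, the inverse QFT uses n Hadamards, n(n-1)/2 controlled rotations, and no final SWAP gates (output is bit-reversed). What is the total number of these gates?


Hadamard gates: 84
Controlled rotations: n*(n-1)/2 = 84*83/2 = 3486
SWAP gates: 0 (omitted)
Total = 84 + 3486
= 3570

3570


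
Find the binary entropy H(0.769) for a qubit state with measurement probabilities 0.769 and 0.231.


S = -p*log2(p) - (1-p)*log2(1-p)
p = 0.7690, 1-p = 0.2310
= -0.7690 * log2(0.7690) - 0.2310 * log2(0.2310)
= -(-0.2914) - (-0.4883)
= 0.7798

0.7798


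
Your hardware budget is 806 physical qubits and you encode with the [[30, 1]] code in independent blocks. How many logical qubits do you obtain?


Each code block uses 30 physical qubits for 1 logical qubit(s).
Number of complete blocks = floor(806 / 30) = 26
Logical qubits = 26 * 1
= 26

26


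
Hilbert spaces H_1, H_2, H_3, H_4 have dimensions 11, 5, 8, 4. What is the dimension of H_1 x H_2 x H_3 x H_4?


dim(H_1 x H_2 x H_3 x H_4) = 11 * 5 * 8 * 4
= 55 * 8 * 4
= 440 * 4
= 1760

1760


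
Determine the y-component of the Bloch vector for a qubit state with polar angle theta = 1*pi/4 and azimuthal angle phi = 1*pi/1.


theta = 0.7854, phi = 3.1416
r_y = sin(theta)*sin(phi) = 0.7071 * 0.0000
r_y = 0.0000

0.0000


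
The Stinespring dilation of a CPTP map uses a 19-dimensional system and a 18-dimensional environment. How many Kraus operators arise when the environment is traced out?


Tracing out the environment in an orthonormal basis {|i>_E} gives Kraus operators K_i = <i|_E U |0>_E.
Number of Kraus operators = dim(H_env) = d_env
= 18

18


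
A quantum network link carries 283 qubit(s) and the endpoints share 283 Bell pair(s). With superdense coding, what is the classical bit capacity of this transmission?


Superdense coding allows 2 classical bits per shared entangled pair.
283 pair(s) -> 2 * 283 = 566 classical bits

566


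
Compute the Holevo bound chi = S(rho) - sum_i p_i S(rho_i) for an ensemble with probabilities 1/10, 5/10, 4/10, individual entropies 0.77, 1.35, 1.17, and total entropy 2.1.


chi = S(rho) - sum_i p_i * S(rho_i)
Weighted entropy = 1/10 * 0.77 + 5/10 * 1.35 + 4/10 * 1.17
= 1.2200
chi = 2.1 - 1.2200
= 0.8800

0.8800


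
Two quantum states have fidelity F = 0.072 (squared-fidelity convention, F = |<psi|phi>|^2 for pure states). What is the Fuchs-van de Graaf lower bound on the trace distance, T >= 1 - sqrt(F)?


Fuchs-van de Graaf (squared-fidelity convention): 1 - sqrt(F) <= T <= sqrt(1 - F).
Lower bound: T >= 1 - sqrt(F)
sqrt(F) = sqrt(0.072) = 0.2683
T >= 1 - 0.2683
T >= 0.7317

0.7317


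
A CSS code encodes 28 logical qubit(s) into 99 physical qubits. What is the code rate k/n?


Code rate R = k/n
= 28/99
= 0.2828

0.2828


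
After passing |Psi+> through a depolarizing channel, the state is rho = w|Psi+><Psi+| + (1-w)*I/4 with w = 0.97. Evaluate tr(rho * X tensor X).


|Psi+> = (|01> + |10>)/sqrt(2)
For the pure Bell state, <X_A X_B> = +1 (Bell-state Pauli correlator).
The maximally-mixed part I/4 has tr(I/4 * P tensor P) = 0 for any traceless Pauli P.
So <X_A X_B>_rho = w * (+1) + (1 - w) * 0
= 0.97 * (+1)
= 0.9700

0.9700


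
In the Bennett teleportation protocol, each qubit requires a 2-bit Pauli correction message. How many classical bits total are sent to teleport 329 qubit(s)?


Quantum teleportation requires 2 classical bits per qubit teleported.
329 qubit(s) -> 2 * 329 = 658 classical bits

658


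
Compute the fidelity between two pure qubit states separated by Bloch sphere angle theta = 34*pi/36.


For states separated by angle theta on Bloch sphere:
F = cos^2(theta/2)
theta = 34*pi/36 = 2.9671
theta/2 = 1.4835
cos(theta/2) = 0.0872
F = 0.0076

0.0076


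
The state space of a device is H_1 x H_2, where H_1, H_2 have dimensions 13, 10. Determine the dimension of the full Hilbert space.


dim(H_1 x H_2) = 13 * 10
= 130

130


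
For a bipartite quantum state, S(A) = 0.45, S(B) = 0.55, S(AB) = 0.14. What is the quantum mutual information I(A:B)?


I(A:B) = S(A) + S(B) - S(AB)
= 0.45 + 0.55 - 0.14
= 0.8600

0.8600


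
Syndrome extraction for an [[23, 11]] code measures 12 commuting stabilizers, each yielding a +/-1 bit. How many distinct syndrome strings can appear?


Each stabilizer generator gives a binary (+1 or -1) measurement outcome.
With 12 independent generators:
Total syndromes = 2^12
= 4096

4096


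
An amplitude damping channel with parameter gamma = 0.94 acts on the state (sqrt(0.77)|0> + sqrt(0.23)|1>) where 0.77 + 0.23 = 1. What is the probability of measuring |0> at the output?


For amplitude damping with parameter gamma on state sqrt(a)|0> + sqrt(b)|1>:
alpha^2 = 0.77, beta^2 = 0.23
P(|0>) = alpha^2 + gamma * beta^2
= 0.77 + 0.94 * 0.23
= 0.77 + 0.2162
= 0.9862

0.9862


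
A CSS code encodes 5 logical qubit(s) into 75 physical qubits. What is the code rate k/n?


Code rate R = k/n
= 5/75
= 0.0667

0.0667


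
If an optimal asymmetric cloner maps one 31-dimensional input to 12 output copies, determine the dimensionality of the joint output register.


Output space = H^(tensor 12) where dim(H) = 31
dim = 31^12
= 961 (after 2 factors)
= 29791 (after 3 factors)
= 923521 (after 4 factors)
= 28629151 (after 5 factors)
= 887503681 (after 6 factors)
= 27512614111 (after 7 factors)
= 852891037441 (after 8 factors)
= 26439622160671 (after 9 factors)
= 819628286980801 (after 10 factors)
= 25408476896404831 (after 11 factors)
= 787662783788549761 (after 12 factors)
= 787662783788549761

787662783788549761


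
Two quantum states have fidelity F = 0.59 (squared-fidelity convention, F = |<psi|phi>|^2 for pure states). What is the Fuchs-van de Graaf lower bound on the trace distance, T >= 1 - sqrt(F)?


Fuchs-van de Graaf (squared-fidelity convention): 1 - sqrt(F) <= T <= sqrt(1 - F).
Lower bound: T >= 1 - sqrt(F)
sqrt(F) = sqrt(0.59) = 0.7681
T >= 1 - 0.7681
T >= 0.2319

0.2319


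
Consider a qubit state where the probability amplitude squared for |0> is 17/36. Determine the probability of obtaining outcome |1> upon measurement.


|alpha|^2 = 17/36 = 0.4722
|beta|^2 = 1 - 17/36 = 19/36 = 0.5278
P(|1>) = |beta|^2 = 0.5278

0.5278


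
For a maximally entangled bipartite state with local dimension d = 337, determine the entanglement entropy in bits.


For a maximally entangled state in d x d:
S = log2(d) = log2(337)
= 8.3966

8.3966


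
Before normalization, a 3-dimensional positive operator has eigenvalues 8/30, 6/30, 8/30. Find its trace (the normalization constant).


tr(M) = sum of eigenvalues
= 8/30 + 6/30 + 8/30
= 22/30
= 0.7333

0.7333


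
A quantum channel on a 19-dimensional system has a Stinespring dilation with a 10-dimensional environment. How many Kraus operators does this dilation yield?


Tracing out the environment in an orthonormal basis {|i>_E} gives Kraus operators K_i = <i|_E U |0>_E.
Number of Kraus operators = dim(H_env) = d_env
= 10

10


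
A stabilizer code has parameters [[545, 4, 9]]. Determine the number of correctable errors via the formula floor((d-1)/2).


Code parameters: [[545, 4, 9]], distance d = 9.
Number of correctable errors = floor((d-1)/2)
= floor((9 - 1)/2)
= floor(8/2)
= 4

4


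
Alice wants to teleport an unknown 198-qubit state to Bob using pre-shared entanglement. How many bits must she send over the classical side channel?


Quantum teleportation requires 2 classical bits per qubit teleported.
198 qubit(s) -> 2 * 198 = 396 classical bits

396


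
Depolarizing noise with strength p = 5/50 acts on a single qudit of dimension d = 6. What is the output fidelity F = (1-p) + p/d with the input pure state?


F = (1-p) + p/d
= (1 - 0.1000) + 0.1000/6
= 0.9000 + 0.0167
= 0.9167

0.9167


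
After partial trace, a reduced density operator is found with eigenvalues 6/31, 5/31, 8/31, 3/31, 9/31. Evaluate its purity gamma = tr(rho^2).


tr(rho^2) = sum of eigenvalues squared
= (6/31)^2 + (5/31)^2 + (8/31)^2 + (3/31)^2 + (9/31)^2
= (36 + 25 + 64 + 9 + 81) / 961
= 215/961
= 0.2237

0.2237


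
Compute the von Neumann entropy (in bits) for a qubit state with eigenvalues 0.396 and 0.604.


S = -p*log2(p) - (1-p)*log2(1-p)
p = 0.3960, 1-p = 0.6040
= -0.3960 * log2(0.3960) - 0.6040 * log2(0.6040)
= -(-0.5292) - (-0.4393)
= 0.9686

0.9686


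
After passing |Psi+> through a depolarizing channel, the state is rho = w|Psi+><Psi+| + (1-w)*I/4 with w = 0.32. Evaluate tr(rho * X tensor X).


|Psi+> = (|01> + |10>)/sqrt(2)
For the pure Bell state, <X_A X_B> = +1 (Bell-state Pauli correlator).
The maximally-mixed part I/4 has tr(I/4 * P tensor P) = 0 for any traceless Pauli P.
So <X_A X_B>_rho = w * (+1) + (1 - w) * 0
= 0.32 * (+1)
= 0.3200

0.3200


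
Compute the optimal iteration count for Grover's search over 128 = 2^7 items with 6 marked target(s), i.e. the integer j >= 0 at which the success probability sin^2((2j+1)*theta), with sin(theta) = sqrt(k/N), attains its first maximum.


After j Grover iterations the success probability is P(j) = sin^2((2j+1)*theta), where sin(theta) = sqrt(k/N).
N = 2^7 = 128, k = 6
sin(theta) = sqrt(k/N) = 0.2165063509
theta = arcsin(sqrt(k/N)) = 0.2182345144 rad
P(j) reaches its first maximum when (2j+1)*theta is as close as possible to pi/2, i.e. j = round(pi/(4*theta) - 1/2).
pi/(4*theta) - 1/2 = 3.0989
(For comparison, the common estimate pi/4 * sqrt(N/k) = 3.6276; the exact maximiser is used here.)
Optimal iterations = 3

3


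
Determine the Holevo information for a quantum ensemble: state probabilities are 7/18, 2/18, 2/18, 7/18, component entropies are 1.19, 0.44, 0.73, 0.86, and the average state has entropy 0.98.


chi = S(rho) - sum_i p_i * S(rho_i)
Weighted entropy = 7/18 * 1.19 + 2/18 * 0.44 + 2/18 * 0.73 + 7/18 * 0.86
= 0.9272
chi = 0.98 - 0.9272
= 0.0528

0.0528


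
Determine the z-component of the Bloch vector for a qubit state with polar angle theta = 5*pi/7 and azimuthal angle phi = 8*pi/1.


theta = 2.2440, phi = 25.1327
r_z = cos(theta) = -0.6235

-0.6235


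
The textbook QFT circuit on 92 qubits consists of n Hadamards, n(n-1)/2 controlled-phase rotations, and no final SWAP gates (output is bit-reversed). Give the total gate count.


Hadamard gates: 92
Controlled rotations: n*(n-1)/2 = 92*91/2 = 4186
SWAP gates: 0 (omitted)
Total = 92 + 4186
= 4278

4278


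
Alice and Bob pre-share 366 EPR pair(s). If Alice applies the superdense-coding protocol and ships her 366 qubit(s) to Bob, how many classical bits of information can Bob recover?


Superdense coding allows 2 classical bits per shared entangled pair.
366 pair(s) -> 2 * 366 = 732 classical bits

732


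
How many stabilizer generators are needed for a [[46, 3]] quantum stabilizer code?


For an [[n,k]] stabilizer code:
Number of stabilizer generators = n - k
= 46 - 3
= 43

43


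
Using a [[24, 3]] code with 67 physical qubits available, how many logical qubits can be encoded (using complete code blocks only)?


Each code block uses 24 physical qubits for 3 logical qubit(s).
Number of complete blocks = floor(67 / 24) = 2
Logical qubits = 2 * 3
= 6

6


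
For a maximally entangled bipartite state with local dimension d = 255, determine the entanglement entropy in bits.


For a maximally entangled state in d x d:
S = log2(d) = log2(255)
= 7.9944

7.9944


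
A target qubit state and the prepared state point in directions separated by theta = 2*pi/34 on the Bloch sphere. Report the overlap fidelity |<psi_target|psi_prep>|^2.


For states separated by angle theta on Bloch sphere:
F = cos^2(theta/2)
theta = 2*pi/34 = 0.1848
theta/2 = 0.0924
cos(theta/2) = 0.9957
F = 0.9915

0.9915


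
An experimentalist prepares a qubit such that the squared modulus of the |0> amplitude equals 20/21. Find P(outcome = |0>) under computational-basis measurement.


|alpha|^2 = 20/21 = 0.9524
|beta|^2 = 1 - 20/21 = 1/21 = 0.0476
P(|0>) = |alpha|^2 = 0.9524

0.9524


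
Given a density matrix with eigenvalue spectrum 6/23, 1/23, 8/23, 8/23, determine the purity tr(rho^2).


tr(rho^2) = sum of eigenvalues squared
= (6/23)^2 + (1/23)^2 + (8/23)^2 + (8/23)^2
= (36 + 1 + 64 + 64) / 529
= 165/529
= 0.3119

0.3119


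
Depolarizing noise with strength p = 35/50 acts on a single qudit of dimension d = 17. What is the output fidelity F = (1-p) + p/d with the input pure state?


F = (1-p) + p/d
= (1 - 0.7000) + 0.7000/17
= 0.3000 + 0.0412
= 0.3412

0.3412


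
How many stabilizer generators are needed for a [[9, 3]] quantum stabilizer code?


For an [[n,k]] stabilizer code:
Number of stabilizer generators = n - k
= 9 - 3
= 6

6


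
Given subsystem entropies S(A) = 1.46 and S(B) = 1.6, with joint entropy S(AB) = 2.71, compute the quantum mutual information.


I(A:B) = S(A) + S(B) - S(AB)
= 1.46 + 1.6 - 2.71
= 0.3500

0.3500


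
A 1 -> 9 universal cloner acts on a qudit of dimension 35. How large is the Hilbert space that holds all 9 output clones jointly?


Output space = H^(tensor 9) where dim(H) = 35
dim = 35^9
= 1225 (after 2 factors)
= 42875 (after 3 factors)
= 1500625 (after 4 factors)
= 52521875 (after 5 factors)
= 1838265625 (after 6 factors)
= 64339296875 (after 7 factors)
= 2251875390625 (after 8 factors)
= 78815638671875 (after 9 factors)
= 78815638671875

78815638671875


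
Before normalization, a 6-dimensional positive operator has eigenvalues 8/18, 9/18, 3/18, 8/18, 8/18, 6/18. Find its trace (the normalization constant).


tr(M) = sum of eigenvalues
= 8/18 + 9/18 + 3/18 + 8/18 + 8/18 + 6/18
= 42/18
= 2.3333

2.3333


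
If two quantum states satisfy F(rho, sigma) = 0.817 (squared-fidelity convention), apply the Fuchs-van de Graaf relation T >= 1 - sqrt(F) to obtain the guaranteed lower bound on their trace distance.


Fuchs-van de Graaf (squared-fidelity convention): 1 - sqrt(F) <= T <= sqrt(1 - F).
Lower bound: T >= 1 - sqrt(F)
sqrt(F) = sqrt(0.817) = 0.9039
T >= 1 - 0.9039
T >= 0.0961

0.0961


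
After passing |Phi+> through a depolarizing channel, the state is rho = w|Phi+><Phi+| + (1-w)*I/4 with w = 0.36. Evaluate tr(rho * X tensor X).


|Phi+> = (|00> + |11>)/sqrt(2)
For the pure Bell state, <X_A X_B> = +1 (Bell-state Pauli correlator).
The maximally-mixed part I/4 has tr(I/4 * P tensor P) = 0 for any traceless Pauli P.
So <X_A X_B>_rho = w * (+1) + (1 - w) * 0
= 0.36 * (+1)
= 0.3600

0.3600


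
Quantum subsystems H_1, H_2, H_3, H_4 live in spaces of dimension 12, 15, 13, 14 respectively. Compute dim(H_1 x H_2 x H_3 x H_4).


dim(H_1 x H_2 x H_3 x H_4) = 12 * 15 * 13 * 14
= 180 * 13 * 14
= 2340 * 14
= 32760

32760


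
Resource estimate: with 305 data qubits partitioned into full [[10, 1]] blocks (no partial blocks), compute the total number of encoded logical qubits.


Each code block uses 10 physical qubits for 1 logical qubit(s).
Number of complete blocks = floor(305 / 10) = 30
Logical qubits = 30 * 1
= 30

30


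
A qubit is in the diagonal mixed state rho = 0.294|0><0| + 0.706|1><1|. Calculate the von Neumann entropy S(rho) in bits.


S = -p*log2(p) - (1-p)*log2(1-p)
p = 0.2940, 1-p = 0.7060
= -0.2940 * log2(0.2940) - 0.7060 * log2(0.7060)
= -(-0.5192) - (-0.3546)
= 0.8738

0.8738


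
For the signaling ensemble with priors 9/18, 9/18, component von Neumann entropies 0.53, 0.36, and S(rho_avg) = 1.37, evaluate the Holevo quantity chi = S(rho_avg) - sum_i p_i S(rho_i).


chi = S(rho) - sum_i p_i * S(rho_i)
Weighted entropy = 9/18 * 0.53 + 9/18 * 0.36
= 0.4450
chi = 1.37 - 0.4450
= 0.9250

0.9250


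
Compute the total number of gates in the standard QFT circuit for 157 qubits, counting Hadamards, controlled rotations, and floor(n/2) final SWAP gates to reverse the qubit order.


Hadamard gates: 157
Controlled rotations: n*(n-1)/2 = 157*156/2 = 12246
SWAP gates: floor(n/2) = floor(157/2) = 78
Total = 157 + 12246 + 78
= 12481

12481


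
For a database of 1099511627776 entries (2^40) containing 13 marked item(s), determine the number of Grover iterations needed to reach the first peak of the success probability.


After j Grover iterations the success probability is P(j) = sin^2((2j+1)*theta), where sin(theta) = sqrt(k/N).
N = 2^40 = 1099511627776, k = 13
sin(theta) = sqrt(k/N) = 3.438521648e-06
theta = arcsin(sqrt(k/N)) = 3.438521648e-06 rad
P(j) reaches its first maximum when (2j+1)*theta is as close as possible to pi/2, i.e. j = round(pi/(4*theta) - 1/2).
pi/(4*theta) - 1/2 = 228411.0803
(For comparison, the common estimate pi/4 * sqrt(N/k) = 228411.5803; the exact maximiser is used here.)
Optimal iterations = 228411

228411


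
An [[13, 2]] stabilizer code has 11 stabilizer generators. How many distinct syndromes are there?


Each stabilizer generator gives a binary (+1 or -1) measurement outcome.
With 11 independent generators:
Total syndromes = 2^11
= 2048

2048


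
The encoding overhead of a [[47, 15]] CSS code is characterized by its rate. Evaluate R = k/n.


Code rate R = k/n
= 15/47
= 0.3191

0.3191


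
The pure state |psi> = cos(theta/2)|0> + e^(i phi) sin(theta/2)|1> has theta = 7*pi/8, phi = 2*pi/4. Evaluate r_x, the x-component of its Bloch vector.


theta = 2.7489, phi = 1.5708
r_x = sin(theta)*cos(phi) = 0.3827 * 0.0000
r_x = 0.0000

0.0000


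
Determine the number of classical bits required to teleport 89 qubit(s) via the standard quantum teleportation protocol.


Quantum teleportation requires 2 classical bits per qubit teleported.
89 qubit(s) -> 2 * 89 = 178 classical bits

178


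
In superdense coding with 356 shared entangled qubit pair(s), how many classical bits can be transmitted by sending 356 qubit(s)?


Superdense coding allows 2 classical bits per shared entangled pair.
356 pair(s) -> 2 * 356 = 712 classical bits

712


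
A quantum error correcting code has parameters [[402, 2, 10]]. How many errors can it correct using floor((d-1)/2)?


Code parameters: [[402, 2, 10]], distance d = 10.
Number of correctable errors = floor((d-1)/2)
= floor((10 - 1)/2)
= floor(9/2)
= 4

4


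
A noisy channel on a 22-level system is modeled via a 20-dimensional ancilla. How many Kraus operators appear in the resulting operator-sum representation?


Tracing out the environment in an orthonormal basis {|i>_E} gives Kraus operators K_i = <i|_E U |0>_E.
Number of Kraus operators = dim(H_env) = d_env
= 20

20


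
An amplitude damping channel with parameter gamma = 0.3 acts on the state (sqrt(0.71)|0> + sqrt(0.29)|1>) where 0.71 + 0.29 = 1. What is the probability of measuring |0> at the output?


For amplitude damping with parameter gamma on state sqrt(a)|0> + sqrt(b)|1>:
alpha^2 = 0.71, beta^2 = 0.29
P(|0>) = alpha^2 + gamma * beta^2
= 0.71 + 0.3 * 0.29
= 0.71 + 0.0870
= 0.7970

0.7970


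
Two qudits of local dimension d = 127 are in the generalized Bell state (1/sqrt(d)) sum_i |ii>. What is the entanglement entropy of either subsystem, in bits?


For a maximally entangled state in d x d:
S = log2(d) = log2(127)
= 6.9887

6.9887


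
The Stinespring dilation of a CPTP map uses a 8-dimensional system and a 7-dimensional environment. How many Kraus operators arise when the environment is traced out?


Tracing out the environment in an orthonormal basis {|i>_E} gives Kraus operators K_i = <i|_E U |0>_E.
Number of Kraus operators = dim(H_env) = d_env
= 7

7


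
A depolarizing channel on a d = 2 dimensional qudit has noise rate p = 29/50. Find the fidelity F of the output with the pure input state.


F = (1-p) + p/d
= (1 - 0.5800) + 0.5800/2
= 0.4200 + 0.2900
= 0.7100

0.7100


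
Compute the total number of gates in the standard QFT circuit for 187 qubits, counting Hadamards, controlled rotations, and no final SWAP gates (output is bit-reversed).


Hadamard gates: 187
Controlled rotations: n*(n-1)/2 = 187*186/2 = 17391
SWAP gates: 0 (omitted)
Total = 187 + 17391
= 17578

17578


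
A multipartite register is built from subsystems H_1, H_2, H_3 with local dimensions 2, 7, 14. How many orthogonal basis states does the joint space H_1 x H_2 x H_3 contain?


dim(H_1 x H_2 x H_3) = 2 * 7 * 14
= 14 * 14
= 196

196


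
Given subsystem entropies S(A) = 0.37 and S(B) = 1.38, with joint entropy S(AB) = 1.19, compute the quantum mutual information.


I(A:B) = S(A) + S(B) - S(AB)
= 0.37 + 1.38 - 1.19
= 0.5600

0.5600


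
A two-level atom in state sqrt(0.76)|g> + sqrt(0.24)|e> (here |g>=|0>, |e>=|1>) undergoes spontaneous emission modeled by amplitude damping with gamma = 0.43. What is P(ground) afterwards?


For amplitude damping with parameter gamma on state sqrt(a)|0> + sqrt(b)|1>:
alpha^2 = 0.76, beta^2 = 0.24
P(|0>) = alpha^2 + gamma * beta^2
= 0.76 + 0.43 * 0.24
= 0.76 + 0.1032
= 0.8632

0.8632


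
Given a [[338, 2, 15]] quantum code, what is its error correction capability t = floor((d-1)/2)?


Code parameters: [[338, 2, 15]], distance d = 15.
Number of correctable errors = floor((d-1)/2)
= floor((15 - 1)/2)
= floor(14/2)
= 7

7


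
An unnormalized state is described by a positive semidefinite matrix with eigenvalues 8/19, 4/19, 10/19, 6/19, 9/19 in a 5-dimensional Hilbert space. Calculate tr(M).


tr(M) = sum of eigenvalues
= 8/19 + 4/19 + 10/19 + 6/19 + 9/19
= 37/19
= 1.9474

1.9474


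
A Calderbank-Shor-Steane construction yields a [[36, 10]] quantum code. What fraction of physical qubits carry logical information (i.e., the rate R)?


Code rate R = k/n
= 10/36
= 0.2778

0.2778


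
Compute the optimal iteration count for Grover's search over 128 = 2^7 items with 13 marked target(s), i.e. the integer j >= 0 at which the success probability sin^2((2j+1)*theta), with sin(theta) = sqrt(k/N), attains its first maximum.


After j Grover iterations the success probability is P(j) = sin^2((2j+1)*theta), where sin(theta) = sqrt(k/N).
N = 2^7 = 128, k = 13
sin(theta) = sqrt(k/N) = 0.3186887196
theta = arcsin(sqrt(k/N)) = 0.3243457527 rad
P(j) reaches its first maximum when (2j+1)*theta is as close as possible to pi/2, i.e. j = round(pi/(4*theta) - 1/2).
pi/(4*theta) - 1/2 = 1.9215
(For comparison, the common estimate pi/4 * sqrt(N/k) = 2.4645; the exact maximiser is used here.)
Optimal iterations = 2

2


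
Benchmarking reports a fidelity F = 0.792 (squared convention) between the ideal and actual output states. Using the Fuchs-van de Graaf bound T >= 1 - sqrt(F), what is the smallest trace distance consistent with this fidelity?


Fuchs-van de Graaf (squared-fidelity convention): 1 - sqrt(F) <= T <= sqrt(1 - F).
Lower bound: T >= 1 - sqrt(F)
sqrt(F) = sqrt(0.792) = 0.8899
T >= 1 - 0.8899
T >= 0.1101

0.1101


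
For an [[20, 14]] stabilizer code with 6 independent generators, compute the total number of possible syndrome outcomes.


Each stabilizer generator gives a binary (+1 or -1) measurement outcome.
With 6 independent generators:
Total syndromes = 2^6
= 64

64


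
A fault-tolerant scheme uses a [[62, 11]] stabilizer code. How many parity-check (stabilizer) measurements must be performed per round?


For an [[n,k]] stabilizer code:
Number of stabilizer generators = n - k
= 62 - 11
= 51

51


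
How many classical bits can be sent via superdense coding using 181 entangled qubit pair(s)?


Superdense coding allows 2 classical bits per shared entangled pair.
181 pair(s) -> 2 * 181 = 362 classical bits

362


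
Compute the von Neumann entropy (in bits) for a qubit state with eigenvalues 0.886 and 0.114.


S = -p*log2(p) - (1-p)*log2(1-p)
p = 0.8860, 1-p = 0.1140
= -0.8860 * log2(0.8860) - 0.1140 * log2(0.1140)
= -(-0.1547) - (-0.3571)
= 0.5119

0.5119


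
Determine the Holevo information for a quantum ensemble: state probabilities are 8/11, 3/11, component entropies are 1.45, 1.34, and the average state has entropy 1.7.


chi = S(rho) - sum_i p_i * S(rho_i)
Weighted entropy = 8/11 * 1.45 + 3/11 * 1.34
= 1.4200
chi = 1.7 - 1.4200
= 0.2800

0.2800


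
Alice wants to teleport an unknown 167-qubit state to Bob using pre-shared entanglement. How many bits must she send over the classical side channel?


Quantum teleportation requires 2 classical bits per qubit teleported.
167 qubit(s) -> 2 * 167 = 334 classical bits

334


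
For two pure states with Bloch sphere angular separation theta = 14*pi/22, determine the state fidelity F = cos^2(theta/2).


For states separated by angle theta on Bloch sphere:
F = cos^2(theta/2)
theta = 14*pi/22 = 1.9992
theta/2 = 0.9996
cos(theta/2) = 0.5406
F = 0.2923

0.2923


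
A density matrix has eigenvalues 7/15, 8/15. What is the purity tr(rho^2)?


tr(rho^2) = sum of eigenvalues squared
= (7/15)^2 + (8/15)^2
= (49 + 64) / 225
= 113/225
= 0.5022

0.5022


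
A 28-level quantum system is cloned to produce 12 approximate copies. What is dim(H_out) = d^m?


Output space = H^(tensor 12) where dim(H) = 28
dim = 28^12
= 784 (after 2 factors)
= 21952 (after 3 factors)
= 614656 (after 4 factors)
= 17210368 (after 5 factors)
= 481890304 (after 6 factors)
= 13492928512 (after 7 factors)
= 377801998336 (after 8 factors)
= 10578455953408 (after 9 factors)
= 296196766695424 (after 10 factors)
= 8293509467471872 (after 11 factors)
= 232218265089212416 (after 12 factors)
= 232218265089212416

232218265089212416


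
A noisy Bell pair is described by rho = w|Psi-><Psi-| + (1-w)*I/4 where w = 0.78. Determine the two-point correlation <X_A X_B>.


|Psi-> = (|01> - |10>)/sqrt(2)
For the pure Bell state, <X_A X_B> = -1 (Bell-state Pauli correlator).
The maximally-mixed part I/4 has tr(I/4 * P tensor P) = 0 for any traceless Pauli P.
So <X_A X_B>_rho = w * (-1) + (1 - w) * 0
= 0.78 * (-1)
= -0.7800

-0.7800


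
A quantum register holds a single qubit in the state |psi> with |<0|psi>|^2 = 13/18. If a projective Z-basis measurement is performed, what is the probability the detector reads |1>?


|alpha|^2 = 13/18 = 0.7222
|beta|^2 = 1 - 13/18 = 5/18 = 0.2778
P(|1>) = |beta|^2 = 0.2778

0.2778


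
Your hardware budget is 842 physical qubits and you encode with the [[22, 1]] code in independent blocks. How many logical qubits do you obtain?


Each code block uses 22 physical qubits for 1 logical qubit(s).
Number of complete blocks = floor(842 / 22) = 38
Logical qubits = 38 * 1
= 38

38


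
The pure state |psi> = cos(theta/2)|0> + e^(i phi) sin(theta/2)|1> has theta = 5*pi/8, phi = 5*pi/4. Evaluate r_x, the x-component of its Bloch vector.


theta = 1.9635, phi = 3.9270
r_x = sin(theta)*cos(phi) = 0.9239 * -0.7071
r_x = -0.6533

-0.6533


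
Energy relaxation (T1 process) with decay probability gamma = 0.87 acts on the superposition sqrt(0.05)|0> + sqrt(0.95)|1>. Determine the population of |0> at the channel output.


For amplitude damping with parameter gamma on state sqrt(a)|0> + sqrt(b)|1>:
alpha^2 = 0.05, beta^2 = 0.95
P(|0>) = alpha^2 + gamma * beta^2
= 0.05 + 0.87 * 0.95
= 0.05 + 0.8265
= 0.8765

0.8765


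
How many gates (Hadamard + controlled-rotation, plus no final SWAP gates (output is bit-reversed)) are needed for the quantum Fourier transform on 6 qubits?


Hadamard gates: 6
Controlled rotations: n*(n-1)/2 = 6*5/2 = 15
SWAP gates: 0 (omitted)
Total = 6 + 15
= 21

21


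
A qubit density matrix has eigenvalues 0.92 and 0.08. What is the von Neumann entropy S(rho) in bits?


S = -p*log2(p) - (1-p)*log2(1-p)
p = 0.9200, 1-p = 0.0800
= -0.9200 * log2(0.9200) - 0.0800 * log2(0.0800)
= -(-0.1107) - (-0.2915)
= 0.4022

0.4022


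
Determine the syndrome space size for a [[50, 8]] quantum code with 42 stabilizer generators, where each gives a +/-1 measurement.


Each stabilizer generator gives a binary (+1 or -1) measurement outcome.
With 42 independent generators:
Total syndromes = 2^42
= 4398046511104

4398046511104


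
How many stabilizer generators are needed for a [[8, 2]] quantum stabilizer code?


For an [[n,k]] stabilizer code:
Number of stabilizer generators = n - k
= 8 - 2
= 6

6


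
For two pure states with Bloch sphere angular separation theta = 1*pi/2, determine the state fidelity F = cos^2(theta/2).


For states separated by angle theta on Bloch sphere:
F = cos^2(theta/2)
theta = 1*pi/2 = 1.5708
theta/2 = 0.7854
cos(theta/2) = 0.7071
F = 0.5000

0.5000


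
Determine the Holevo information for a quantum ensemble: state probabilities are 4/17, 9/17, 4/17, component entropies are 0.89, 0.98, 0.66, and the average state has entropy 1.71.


chi = S(rho) - sum_i p_i * S(rho_i)
Weighted entropy = 4/17 * 0.89 + 9/17 * 0.98 + 4/17 * 0.66
= 0.8835
chi = 1.71 - 0.8835
= 0.8265

0.8265


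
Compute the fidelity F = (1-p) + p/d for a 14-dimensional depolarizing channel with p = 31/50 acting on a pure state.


F = (1-p) + p/d
= (1 - 0.6200) + 0.6200/14
= 0.3800 + 0.0443
= 0.4243

0.4243


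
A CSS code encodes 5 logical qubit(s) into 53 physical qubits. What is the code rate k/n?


Code rate R = k/n
= 5/53
= 0.0943

0.0943


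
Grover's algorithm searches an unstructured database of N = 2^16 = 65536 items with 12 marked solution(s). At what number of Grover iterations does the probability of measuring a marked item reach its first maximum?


After j Grover iterations the success probability is P(j) = sin^2((2j+1)*theta), where sin(theta) = sqrt(k/N).
N = 2^16 = 65536, k = 12
sin(theta) = sqrt(k/N) = 0.01353164693
theta = arcsin(sqrt(k/N)) = 0.01353205992 rad
P(j) reaches its first maximum when (2j+1)*theta is as close as possible to pi/2, i.e. j = round(pi/(4*theta) - 1/2).
pi/(4*theta) - 1/2 = 57.5398
(For comparison, the common estimate pi/4 * sqrt(N/k) = 58.0416; the exact maximiser is used here.)
Optimal iterations = 58

58


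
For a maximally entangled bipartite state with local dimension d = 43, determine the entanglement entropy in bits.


For a maximally entangled state in d x d:
S = log2(d) = log2(43)
= 5.4263

5.4263


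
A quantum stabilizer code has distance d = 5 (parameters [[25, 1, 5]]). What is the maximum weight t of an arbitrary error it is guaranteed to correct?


Code parameters: [[25, 1, 5]], distance d = 5.
Number of correctable errors = floor((d-1)/2)
= floor((5 - 1)/2)
= floor(4/2)
= 2

2


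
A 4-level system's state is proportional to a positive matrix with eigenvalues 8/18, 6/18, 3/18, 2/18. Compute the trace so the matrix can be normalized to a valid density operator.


tr(M) = sum of eigenvalues
= 8/18 + 6/18 + 3/18 + 2/18
= 19/18
= 1.0556

1.0556


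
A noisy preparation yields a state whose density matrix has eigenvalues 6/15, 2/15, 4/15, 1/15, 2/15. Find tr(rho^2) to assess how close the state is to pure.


tr(rho^2) = sum of eigenvalues squared
= (6/15)^2 + (2/15)^2 + (4/15)^2 + (1/15)^2 + (2/15)^2
= (36 + 4 + 16 + 1 + 4) / 225
= 61/225
= 0.2711

0.2711


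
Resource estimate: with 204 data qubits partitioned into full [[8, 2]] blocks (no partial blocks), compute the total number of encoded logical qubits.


Each code block uses 8 physical qubits for 2 logical qubit(s).
Number of complete blocks = floor(204 / 8) = 25
Logical qubits = 25 * 2
= 50

50


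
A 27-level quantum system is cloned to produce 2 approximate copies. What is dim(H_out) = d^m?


Output space = H^(tensor 2) where dim(H) = 27
dim = 27^2
= 729

729


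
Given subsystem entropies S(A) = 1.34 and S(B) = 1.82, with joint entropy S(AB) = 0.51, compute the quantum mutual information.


I(A:B) = S(A) + S(B) - S(AB)
= 1.34 + 1.82 - 0.51
= 2.6500

2.6500


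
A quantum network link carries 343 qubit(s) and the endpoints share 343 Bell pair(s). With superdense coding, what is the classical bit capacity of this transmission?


Superdense coding allows 2 classical bits per shared entangled pair.
343 pair(s) -> 2 * 343 = 686 classical bits

686


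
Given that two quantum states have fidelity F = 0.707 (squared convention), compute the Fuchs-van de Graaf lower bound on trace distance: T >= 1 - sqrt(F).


Fuchs-van de Graaf (squared-fidelity convention): 1 - sqrt(F) <= T <= sqrt(1 - F).
Lower bound: T >= 1 - sqrt(F)
sqrt(F) = sqrt(0.707) = 0.8408
T >= 1 - 0.8408
T >= 0.1592

0.1592


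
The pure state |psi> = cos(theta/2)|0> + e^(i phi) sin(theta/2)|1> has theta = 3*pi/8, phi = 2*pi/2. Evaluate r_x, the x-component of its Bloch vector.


theta = 1.1781, phi = 3.1416
r_x = sin(theta)*cos(phi) = 0.9239 * -1.0000
r_x = -0.9239

-0.9239


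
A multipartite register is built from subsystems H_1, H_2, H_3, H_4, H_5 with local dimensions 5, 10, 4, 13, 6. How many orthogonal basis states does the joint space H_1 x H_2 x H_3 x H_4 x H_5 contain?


dim(H_1 x H_2 x H_3 x H_4 x H_5) = 5 * 10 * 4 * 13 * 6
= 50 * 4 * 13 * 6
= 200 * 13 * 6
= 2600 * 6
= 15600

15600


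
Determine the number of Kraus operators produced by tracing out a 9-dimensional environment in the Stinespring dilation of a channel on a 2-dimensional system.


Tracing out the environment in an orthonormal basis {|i>_E} gives Kraus operators K_i = <i|_E U |0>_E.
Number of Kraus operators = dim(H_env) = d_env
= 9

9


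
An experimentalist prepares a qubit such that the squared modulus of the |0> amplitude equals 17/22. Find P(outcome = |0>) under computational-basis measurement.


|alpha|^2 = 17/22 = 0.7727
|beta|^2 = 1 - 17/22 = 5/22 = 0.2273
P(|0>) = |alpha|^2 = 0.7727

0.7727


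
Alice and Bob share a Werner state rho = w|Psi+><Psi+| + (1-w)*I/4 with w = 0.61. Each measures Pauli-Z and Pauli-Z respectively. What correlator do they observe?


|Psi+> = (|01> + |10>)/sqrt(2)
For the pure Bell state, <Z_A Z_B> = -1 (Bell-state Pauli correlator).
The maximally-mixed part I/4 has tr(I/4 * P tensor P) = 0 for any traceless Pauli P.
So <Z_A Z_B>_rho = w * (-1) + (1 - w) * 0
= 0.61 * (-1)
= -0.6100

-0.6100


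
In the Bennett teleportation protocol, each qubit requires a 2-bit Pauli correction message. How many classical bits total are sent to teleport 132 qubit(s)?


Quantum teleportation requires 2 classical bits per qubit teleported.
132 qubit(s) -> 2 * 132 = 264 classical bits

264


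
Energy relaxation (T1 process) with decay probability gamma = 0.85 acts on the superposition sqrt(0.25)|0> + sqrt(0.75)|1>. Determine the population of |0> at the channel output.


For amplitude damping with parameter gamma on state sqrt(a)|0> + sqrt(b)|1>:
alpha^2 = 0.25, beta^2 = 0.75
P(|0>) = alpha^2 + gamma * beta^2
= 0.25 + 0.85 * 0.75
= 0.25 + 0.6375
= 0.8875

0.8875


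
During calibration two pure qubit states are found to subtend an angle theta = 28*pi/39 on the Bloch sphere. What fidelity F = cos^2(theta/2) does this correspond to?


For states separated by angle theta on Bloch sphere:
F = cos^2(theta/2)
theta = 28*pi/39 = 2.2555
theta/2 = 1.1278
cos(theta/2) = 0.4287
F = 0.1838

0.1838


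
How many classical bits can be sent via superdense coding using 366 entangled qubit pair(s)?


Superdense coding allows 2 classical bits per shared entangled pair.
366 pair(s) -> 2 * 366 = 732 classical bits

732


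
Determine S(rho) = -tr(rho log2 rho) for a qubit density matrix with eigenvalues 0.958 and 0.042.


S = -p*log2(p) - (1-p)*log2(1-p)
p = 0.9580, 1-p = 0.0420
= -0.9580 * log2(0.9580) - 0.0420 * log2(0.0420)
= -(-0.0593) - (-0.1921)
= 0.2514

0.2514


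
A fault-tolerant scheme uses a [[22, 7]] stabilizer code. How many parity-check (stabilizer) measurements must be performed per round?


For an [[n,k]] stabilizer code:
Number of stabilizer generators = n - k
= 22 - 7
= 15

15


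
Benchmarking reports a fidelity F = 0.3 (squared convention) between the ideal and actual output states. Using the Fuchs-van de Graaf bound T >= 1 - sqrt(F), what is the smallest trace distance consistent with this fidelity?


Fuchs-van de Graaf (squared-fidelity convention): 1 - sqrt(F) <= T <= sqrt(1 - F).
Lower bound: T >= 1 - sqrt(F)
sqrt(F) = sqrt(0.3) = 0.5477
T >= 1 - 0.5477
T >= 0.4523

0.4523


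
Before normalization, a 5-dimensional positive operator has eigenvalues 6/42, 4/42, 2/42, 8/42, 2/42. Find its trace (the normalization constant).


tr(M) = sum of eigenvalues
= 6/42 + 4/42 + 2/42 + 8/42 + 2/42
= 22/42
= 0.5238

0.5238


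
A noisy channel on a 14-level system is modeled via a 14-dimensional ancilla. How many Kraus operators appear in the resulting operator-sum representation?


Tracing out the environment in an orthonormal basis {|i>_E} gives Kraus operators K_i = <i|_E U |0>_E.
Number of Kraus operators = dim(H_env) = d_env
= 14

14


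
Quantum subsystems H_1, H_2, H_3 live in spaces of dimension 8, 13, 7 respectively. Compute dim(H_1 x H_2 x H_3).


dim(H_1 x H_2 x H_3) = 8 * 13 * 7
= 104 * 7
= 728

728


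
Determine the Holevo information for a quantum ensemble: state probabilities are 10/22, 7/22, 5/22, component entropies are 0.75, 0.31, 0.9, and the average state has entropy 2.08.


chi = S(rho) - sum_i p_i * S(rho_i)
Weighted entropy = 10/22 * 0.75 + 7/22 * 0.31 + 5/22 * 0.9
= 0.6441
chi = 2.08 - 0.6441
= 1.4359

1.4359
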